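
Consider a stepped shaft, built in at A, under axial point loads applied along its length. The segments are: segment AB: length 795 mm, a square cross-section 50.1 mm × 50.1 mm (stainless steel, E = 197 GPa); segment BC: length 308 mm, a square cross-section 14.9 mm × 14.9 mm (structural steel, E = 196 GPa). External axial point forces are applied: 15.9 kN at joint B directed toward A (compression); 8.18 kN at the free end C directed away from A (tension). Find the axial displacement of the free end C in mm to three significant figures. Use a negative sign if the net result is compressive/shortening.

Internal axial forces (sectioning from the free end, tension +): N_BC = 8.18 kN, N_AB = -7.72 kN.
A_AB = 2510 mm².
A_BC = 222 mm².
δ_AB = -7720·795/(2510·197000) = -0.01241 mm
δ_BC = 8180·308/(222·196000) = 0.0579 mm
δ = Σδ_i = 0.04549 mm.

0.0455 mm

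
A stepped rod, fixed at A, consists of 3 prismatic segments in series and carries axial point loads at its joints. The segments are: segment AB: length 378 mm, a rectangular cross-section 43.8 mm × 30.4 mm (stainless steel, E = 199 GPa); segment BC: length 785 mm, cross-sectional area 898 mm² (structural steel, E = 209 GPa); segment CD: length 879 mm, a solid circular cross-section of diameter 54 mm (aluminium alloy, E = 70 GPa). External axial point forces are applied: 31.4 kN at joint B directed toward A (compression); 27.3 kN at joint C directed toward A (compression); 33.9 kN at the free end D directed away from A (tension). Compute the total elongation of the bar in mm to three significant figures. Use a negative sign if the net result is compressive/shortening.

0.178 mm

Internal axial forces (sectioning from the free end, tension +): N_CD = 33.9 kN, N_BC = 6.6 kN, N_AB = -24.8 kN.
A_AB = 1332 mm².
A_CD = 2290 mm².
δ_AB = -24800·378/(1332·199000) = -0.03538 mm
δ_BC = 6600·785/(898·209000) = 0.02761 mm
δ_CD = 33900·879/(2290·70000) = 0.1859 mm
δ = Σδ_i = 0.1781 mm.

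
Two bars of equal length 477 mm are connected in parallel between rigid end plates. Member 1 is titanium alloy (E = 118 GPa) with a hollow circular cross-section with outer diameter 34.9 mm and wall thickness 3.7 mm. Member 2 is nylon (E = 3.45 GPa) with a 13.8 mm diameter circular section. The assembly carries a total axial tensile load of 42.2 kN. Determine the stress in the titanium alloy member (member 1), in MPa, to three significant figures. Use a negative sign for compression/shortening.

A_1 = 362.7 mm².
A_2 = 149.6 mm².
Equal strain + equilibrium ⇒ each member carries load in proportion to AE: A₁E₁ = 42790000 N, A₂E₂ = 516000 N, ΣAE = 43310000 N.
σ₁ = P·E₁/ΣAE = 42200·118000/43310000 = 115 MPa.

115 MPa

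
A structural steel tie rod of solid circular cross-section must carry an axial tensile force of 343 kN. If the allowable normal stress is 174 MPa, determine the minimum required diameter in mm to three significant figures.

Required area A ≥ P/σ_allow = 343000/174 = 1971 mm².
For a solid circular section, d ≥ √(4A/π) = 50.1 mm.

50.1 mm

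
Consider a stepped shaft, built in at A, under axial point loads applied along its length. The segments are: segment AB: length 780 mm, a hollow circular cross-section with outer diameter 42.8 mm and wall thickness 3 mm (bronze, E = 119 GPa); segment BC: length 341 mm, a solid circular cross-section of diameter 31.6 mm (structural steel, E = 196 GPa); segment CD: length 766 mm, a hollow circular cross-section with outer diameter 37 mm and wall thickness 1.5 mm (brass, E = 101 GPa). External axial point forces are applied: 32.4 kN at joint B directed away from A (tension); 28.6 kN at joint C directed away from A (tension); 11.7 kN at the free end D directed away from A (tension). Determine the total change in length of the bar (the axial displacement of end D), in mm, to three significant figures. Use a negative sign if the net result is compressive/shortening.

1.89 mm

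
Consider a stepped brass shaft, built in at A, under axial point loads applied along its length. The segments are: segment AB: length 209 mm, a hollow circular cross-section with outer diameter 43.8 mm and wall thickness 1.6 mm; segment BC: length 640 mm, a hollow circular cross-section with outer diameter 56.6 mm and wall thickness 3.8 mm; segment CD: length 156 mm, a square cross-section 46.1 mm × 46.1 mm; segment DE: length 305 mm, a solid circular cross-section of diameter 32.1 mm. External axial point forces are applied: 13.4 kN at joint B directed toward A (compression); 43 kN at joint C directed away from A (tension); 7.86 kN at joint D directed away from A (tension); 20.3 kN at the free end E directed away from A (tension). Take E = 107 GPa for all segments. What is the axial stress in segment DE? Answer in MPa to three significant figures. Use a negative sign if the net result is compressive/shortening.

Internal axial forces (sectioning from the free end, tension +): N_DE = 20.3 kN, N_CD = 28.16 kN, N_BC = 71.16 kN, N_AB = 57.76 kN.
A_DE = 809.3 mm².
σ_DE = N_DE/A_DE = 20300/809.3 = 25.08 MPa.

25.1 MPa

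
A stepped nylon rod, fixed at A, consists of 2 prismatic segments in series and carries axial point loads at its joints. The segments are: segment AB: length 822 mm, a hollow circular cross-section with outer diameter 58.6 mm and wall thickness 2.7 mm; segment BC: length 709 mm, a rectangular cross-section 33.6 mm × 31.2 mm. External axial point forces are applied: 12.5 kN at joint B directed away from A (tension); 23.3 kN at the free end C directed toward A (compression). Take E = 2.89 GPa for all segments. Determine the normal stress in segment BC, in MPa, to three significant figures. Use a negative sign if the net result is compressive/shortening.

Internal axial forces (sectioning from the free end, tension +): N_BC = -23.3 kN, N_AB = -10.8 kN.
A_BC = 1048 mm².
σ_BC = N_BC/A_BC = -23300/1048 = -22.23 MPa.

-22.2 MPa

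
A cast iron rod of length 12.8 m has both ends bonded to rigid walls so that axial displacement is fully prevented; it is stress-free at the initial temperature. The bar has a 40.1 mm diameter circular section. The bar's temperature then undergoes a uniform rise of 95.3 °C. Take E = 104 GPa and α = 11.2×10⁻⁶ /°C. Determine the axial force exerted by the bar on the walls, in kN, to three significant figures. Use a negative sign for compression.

-140 kN

Free thermal expansion αLΔT = 11.2e-6 · 12800 · 95.3 = 13.66 mm.
The walls impose strain ε = −(13.66)/12800 = -1.0674e-03; σ = Eε = 104000 · -1.0674e-03 = -111 MPa.
Wall reaction R = σ·A = -111·1263 = -140200 N = -140.2 kN.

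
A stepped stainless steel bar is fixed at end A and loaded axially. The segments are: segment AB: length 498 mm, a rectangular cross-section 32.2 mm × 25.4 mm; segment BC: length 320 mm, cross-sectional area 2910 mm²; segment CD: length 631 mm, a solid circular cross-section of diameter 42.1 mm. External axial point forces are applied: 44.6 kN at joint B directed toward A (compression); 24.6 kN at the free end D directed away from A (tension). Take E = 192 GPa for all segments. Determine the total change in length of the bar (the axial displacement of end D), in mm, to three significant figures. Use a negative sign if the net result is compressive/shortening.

0.00874 mm

Internal axial forces (sectioning from the free end, tension +): N_CD = 24.6 kN, N_BC = 24.6 kN, N_AB = -20 kN.
A_AB = 817.9 mm².
A_CD = 1392 mm².
δ_AB = -20000·498/(817.9·192000) = -0.06343 mm
δ_BC = 24600·320/(2910·192000) = 0.01409 mm
δ_CD = 24600·631/(1392·192000) = 0.05808 mm
δ = Σδ_i = 0.008741 mm.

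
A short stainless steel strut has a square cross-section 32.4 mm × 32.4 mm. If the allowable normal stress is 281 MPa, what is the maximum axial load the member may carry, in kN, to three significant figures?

A = 1050 mm².
P_max = σ_allow · A = 281 · 1050 = 295000 N = 295 kN.

295 kN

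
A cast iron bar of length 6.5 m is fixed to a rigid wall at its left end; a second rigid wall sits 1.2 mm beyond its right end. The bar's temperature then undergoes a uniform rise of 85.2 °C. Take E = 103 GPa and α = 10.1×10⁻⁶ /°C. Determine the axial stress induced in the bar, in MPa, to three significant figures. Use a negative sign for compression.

Free thermal expansion αLΔT = 10.1e-6 · 6500 · 85.2 = 5.593 mm.
The walls engage after the gap closes; constrained expansion = 5.593 − 1.2 = 4.393 mm.
The walls impose strain ε = −(4.393)/6500 = -6.7590e-04; σ = Eε = 103000 · -6.7590e-04 = -69.62 MPa.

-69.6 MPa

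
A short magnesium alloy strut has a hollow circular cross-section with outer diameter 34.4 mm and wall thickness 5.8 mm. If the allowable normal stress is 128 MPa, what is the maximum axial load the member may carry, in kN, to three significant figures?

66.7 kN

A = 521.1 mm².
P_max = σ_allow · A = 128 · 521.1 = 66700 N = 66.7 kN.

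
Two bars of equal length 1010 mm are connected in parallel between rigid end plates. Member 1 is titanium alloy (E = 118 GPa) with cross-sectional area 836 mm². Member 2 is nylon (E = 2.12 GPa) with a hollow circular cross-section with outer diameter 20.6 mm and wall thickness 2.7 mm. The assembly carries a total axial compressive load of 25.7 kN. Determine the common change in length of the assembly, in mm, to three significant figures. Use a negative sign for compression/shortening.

A_2 = 151.8 mm².
Equal strain + equilibrium ⇒ each member carries load in proportion to AE: A₁E₁ = 98650000 N, A₂E₂ = 321900 N, ΣAE = 98970000 N.
δ = PL/ΣAE = -25700·1010/98970000 = -0.2623 mm.

-0.262 mm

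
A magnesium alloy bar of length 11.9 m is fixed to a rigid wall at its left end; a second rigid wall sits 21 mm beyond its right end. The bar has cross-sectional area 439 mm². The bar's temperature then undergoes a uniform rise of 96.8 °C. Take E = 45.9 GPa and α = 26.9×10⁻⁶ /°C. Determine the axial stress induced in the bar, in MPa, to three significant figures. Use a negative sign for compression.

Free thermal expansion αLΔT = 26.9e-6 · 11900 · 96.8 = 30.99 mm.
The walls engage after the gap closes; constrained expansion = 30.99 − 21 = 9.987 mm.
The walls impose strain ε = −(9.987)/11900 = -8.3921e-04; σ = Eε = 45900 · -8.3921e-04 = -38.52 MPa.

-38.5 MPa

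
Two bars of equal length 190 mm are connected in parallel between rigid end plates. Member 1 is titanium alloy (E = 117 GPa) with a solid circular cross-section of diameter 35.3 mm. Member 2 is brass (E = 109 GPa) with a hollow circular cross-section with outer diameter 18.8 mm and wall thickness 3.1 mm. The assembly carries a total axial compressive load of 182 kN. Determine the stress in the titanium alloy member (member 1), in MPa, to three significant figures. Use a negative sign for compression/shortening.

A_1 = 978.7 mm².
A_2 = 152.9 mm².
Equal strain + equilibrium ⇒ each member carries load in proportion to AE: A₁E₁ = 114500000 N, A₂E₂ = 16670000 N, ΣAE = 131200000 N.
σ₁ = P·E₁/ΣAE = -182000·117000/131200000 = -162.3 MPa.

-162 MPa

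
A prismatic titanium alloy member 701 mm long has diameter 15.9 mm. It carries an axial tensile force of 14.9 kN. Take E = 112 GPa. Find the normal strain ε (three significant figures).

A = 198.6 mm².
σ = N/A = 75.04 MPa; ε = σ/E = 75.04/112000 = 6.700e-04.

6.70e-04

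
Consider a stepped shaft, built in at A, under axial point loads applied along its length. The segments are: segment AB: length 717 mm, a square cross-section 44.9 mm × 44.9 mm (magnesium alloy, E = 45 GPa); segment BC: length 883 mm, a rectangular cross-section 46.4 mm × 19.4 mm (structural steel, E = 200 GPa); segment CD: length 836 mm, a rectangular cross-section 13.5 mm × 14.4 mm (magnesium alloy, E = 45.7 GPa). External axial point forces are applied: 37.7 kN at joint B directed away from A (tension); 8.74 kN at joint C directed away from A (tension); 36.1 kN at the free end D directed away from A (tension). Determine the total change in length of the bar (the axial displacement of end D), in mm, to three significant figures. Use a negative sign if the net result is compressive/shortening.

4.27 mm

Internal axial forces (sectioning from the free end, tension +): N_CD = 36.1 kN, N_BC = 44.84 kN, N_AB = 82.54 kN.
A_AB = 2016 mm².
A_BC = 900.2 mm².
A_CD = 194.4 mm².
δ_AB = 82540·717/(2016·45000) = 0.6523 mm
δ_BC = 44840·883/(900.2·200000) = 0.2199 mm
δ_CD = 36100·836/(194.4·45700) = 3.397 mm
δ = Σδ_i = 4.269 mm.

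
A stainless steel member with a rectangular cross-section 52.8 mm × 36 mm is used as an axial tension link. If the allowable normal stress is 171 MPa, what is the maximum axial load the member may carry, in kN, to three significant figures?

325 kN

A = 1901 mm².
P_max = σ_allow · A = 171 · 1901 = 325000 N = 325 kN.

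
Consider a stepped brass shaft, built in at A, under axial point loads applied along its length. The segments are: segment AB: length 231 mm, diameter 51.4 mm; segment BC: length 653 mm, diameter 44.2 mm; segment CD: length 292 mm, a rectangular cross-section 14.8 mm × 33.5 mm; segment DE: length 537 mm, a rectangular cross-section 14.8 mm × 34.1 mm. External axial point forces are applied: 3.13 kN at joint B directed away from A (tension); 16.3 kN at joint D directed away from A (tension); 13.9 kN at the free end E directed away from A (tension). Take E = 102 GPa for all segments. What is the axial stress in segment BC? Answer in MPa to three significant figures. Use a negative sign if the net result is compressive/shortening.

19.7 MPa

Internal axial forces (sectioning from the free end, tension +): N_DE = 13.9 kN, N_CD = 30.2 kN, N_BC = 30.2 kN, N_AB = 33.33 kN.
A_BC = 1534 mm².
σ_BC = N_BC/A_BC = 30200/1534 = 19.68 MPa.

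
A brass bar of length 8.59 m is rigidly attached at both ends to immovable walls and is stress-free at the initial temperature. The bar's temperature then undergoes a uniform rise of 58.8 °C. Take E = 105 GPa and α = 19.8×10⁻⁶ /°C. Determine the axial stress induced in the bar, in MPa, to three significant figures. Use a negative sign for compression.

Free thermal expansion αLΔT = 19.8e-6 · 8590 · 58.8 = 10 mm.
The walls impose strain ε = −(10)/8590 = -1.1642e-03; σ = Eε = 105000 · -1.1642e-03 = -122.2 MPa.

-122 MPa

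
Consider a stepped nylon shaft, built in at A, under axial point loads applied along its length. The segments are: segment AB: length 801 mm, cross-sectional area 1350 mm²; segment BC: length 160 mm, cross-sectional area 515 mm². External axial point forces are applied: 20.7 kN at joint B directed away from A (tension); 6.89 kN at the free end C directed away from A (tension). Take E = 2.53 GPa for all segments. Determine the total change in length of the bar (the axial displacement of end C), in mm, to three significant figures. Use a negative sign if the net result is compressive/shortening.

Internal axial forces (sectioning from the free end, tension +): N_BC = 6.89 kN, N_AB = 27.59 kN.
δ_AB = 27590·801/(1350·2530) = 6.47 mm
δ_BC = 6890·160/(515·2530) = 0.8461 mm
δ = Σδ_i = 7.316 mm.

7.32 mm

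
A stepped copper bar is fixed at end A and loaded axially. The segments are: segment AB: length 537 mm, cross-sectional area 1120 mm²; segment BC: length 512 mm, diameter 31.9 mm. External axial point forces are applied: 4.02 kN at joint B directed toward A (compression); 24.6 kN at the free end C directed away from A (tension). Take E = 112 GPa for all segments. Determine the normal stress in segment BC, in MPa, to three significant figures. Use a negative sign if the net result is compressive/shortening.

Internal axial forces (sectioning from the free end, tension +): N_BC = 24.6 kN, N_AB = 20.58 kN.
A_BC = 799.2 mm².
σ_BC = N_BC/A_BC = 24600/799.2 = 30.78 MPa.

30.8 MPa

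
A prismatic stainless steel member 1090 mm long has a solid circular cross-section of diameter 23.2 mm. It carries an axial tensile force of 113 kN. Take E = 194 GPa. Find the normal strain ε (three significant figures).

0.00138

A = 422.7 mm².
σ = N/A = 267.3 MPa; ε = σ/E = 267.3/194000 = 1.378e-03.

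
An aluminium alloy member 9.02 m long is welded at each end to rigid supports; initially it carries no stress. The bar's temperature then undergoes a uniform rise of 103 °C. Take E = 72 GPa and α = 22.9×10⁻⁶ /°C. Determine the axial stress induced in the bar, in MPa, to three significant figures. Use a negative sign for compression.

-170 MPa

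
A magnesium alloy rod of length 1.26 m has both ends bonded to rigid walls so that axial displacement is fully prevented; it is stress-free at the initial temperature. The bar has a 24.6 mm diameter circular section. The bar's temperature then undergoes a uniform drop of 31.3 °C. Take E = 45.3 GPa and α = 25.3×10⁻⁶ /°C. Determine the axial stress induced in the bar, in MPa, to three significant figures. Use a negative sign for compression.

Free thermal expansion αLΔT = 25.3e-6 · 1260 · -31.3 = -0.9978 mm.
The walls impose strain ε = −(-0.9978)/1260 = 7.9189e-04; σ = Eε = 45300 · 7.9189e-04 = 35.87 MPa.

35.9 MPa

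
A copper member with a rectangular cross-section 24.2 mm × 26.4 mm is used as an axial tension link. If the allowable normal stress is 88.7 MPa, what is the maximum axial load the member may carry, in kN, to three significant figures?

A = 638.9 mm².
P_max = σ_allow · A = 88.7 · 638.9 = 56670 N = 56.67 kN.

56.7 kN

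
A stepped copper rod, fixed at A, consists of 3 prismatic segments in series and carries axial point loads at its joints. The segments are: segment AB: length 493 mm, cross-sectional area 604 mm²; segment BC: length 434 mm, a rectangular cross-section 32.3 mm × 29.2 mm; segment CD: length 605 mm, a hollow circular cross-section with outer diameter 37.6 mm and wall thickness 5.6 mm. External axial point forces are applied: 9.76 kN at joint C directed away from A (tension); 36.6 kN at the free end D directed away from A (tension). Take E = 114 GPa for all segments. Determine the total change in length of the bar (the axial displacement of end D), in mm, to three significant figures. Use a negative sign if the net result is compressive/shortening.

0.864 mm

Internal axial forces (sectioning from the free end, tension +): N_CD = 36.6 kN, N_BC = 46.36 kN, N_AB = 46.36 kN.
A_BC = 943.2 mm².
A_CD = 563 mm².
δ_AB = 46360·493/(604·114000) = 0.3319 mm
δ_BC = 46360·434/(943.2·114000) = 0.1871 mm
δ_CD = 36600·605/(563·114000) = 0.345 mm
δ = Σδ_i = 0.8641 mm.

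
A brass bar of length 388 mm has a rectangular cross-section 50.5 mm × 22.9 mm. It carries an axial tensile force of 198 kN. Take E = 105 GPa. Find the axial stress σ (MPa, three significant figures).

171 MPa

A = 1156 mm².
σ = N/A = 198000/1156 = 171.2 MPa.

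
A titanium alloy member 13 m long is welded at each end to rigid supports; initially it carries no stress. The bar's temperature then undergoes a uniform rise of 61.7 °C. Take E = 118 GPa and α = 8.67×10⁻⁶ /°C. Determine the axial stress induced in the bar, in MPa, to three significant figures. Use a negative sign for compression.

-63.1 MPa

Free thermal expansion αLΔT = 8.67e-6 · 13000 · 61.7 = 6.954 mm.
The walls impose strain ε = −(6.954)/13000 = -5.3494e-04; σ = Eε = 118000 · -5.3494e-04 = -63.12 MPa.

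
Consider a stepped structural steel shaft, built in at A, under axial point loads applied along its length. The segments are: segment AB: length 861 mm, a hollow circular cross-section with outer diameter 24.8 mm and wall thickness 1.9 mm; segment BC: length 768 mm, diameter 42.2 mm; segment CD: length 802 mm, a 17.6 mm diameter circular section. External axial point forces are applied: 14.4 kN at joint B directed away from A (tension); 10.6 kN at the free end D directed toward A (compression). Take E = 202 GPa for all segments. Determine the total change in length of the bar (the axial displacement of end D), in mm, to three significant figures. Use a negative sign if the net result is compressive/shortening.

-0.0833 mm

Internal axial forces (sectioning from the free end, tension +): N_CD = -10.6 kN, N_BC = -10.6 kN, N_AB = 3.8 kN.
A_AB = 136.7 mm².
A_BC = 1399 mm².
A_CD = 243.3 mm².
δ_AB = 3800·861/(136.7·202000) = 0.1185 mm
δ_BC = -10600·768/(1399·202000) = -0.02881 mm
δ_CD = -10600·802/(243.3·202000) = -0.173 mm
δ = Σδ_i = -0.08331 mm.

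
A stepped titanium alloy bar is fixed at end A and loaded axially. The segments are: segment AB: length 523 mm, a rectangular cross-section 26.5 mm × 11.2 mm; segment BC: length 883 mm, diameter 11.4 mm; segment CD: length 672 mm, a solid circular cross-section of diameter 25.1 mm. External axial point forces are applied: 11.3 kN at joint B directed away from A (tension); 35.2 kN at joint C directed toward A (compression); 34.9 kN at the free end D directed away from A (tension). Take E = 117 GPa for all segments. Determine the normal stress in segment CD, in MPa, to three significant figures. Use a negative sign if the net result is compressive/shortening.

70.5 MPa

Internal axial forces (sectioning from the free end, tension +): N_CD = 34.9 kN, N_BC = -0.3 kN, N_AB = 11 kN.
A_CD = 494.8 mm².
σ_CD = N_CD/A_CD = 34900/494.8 = 70.53 MPa.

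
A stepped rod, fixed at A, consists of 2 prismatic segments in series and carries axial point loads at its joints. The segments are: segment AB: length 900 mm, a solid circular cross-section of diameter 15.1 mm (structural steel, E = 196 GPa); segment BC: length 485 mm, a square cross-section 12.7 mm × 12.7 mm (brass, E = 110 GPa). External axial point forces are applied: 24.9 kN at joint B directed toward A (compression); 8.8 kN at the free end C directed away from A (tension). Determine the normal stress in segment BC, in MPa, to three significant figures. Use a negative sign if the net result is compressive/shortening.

Internal axial forces (sectioning from the free end, tension +): N_BC = 8.8 kN, N_AB = -16.1 kN.
A_BC = 161.3 mm².
σ_BC = N_BC/A_BC = 8800/161.3 = 54.56 MPa.

54.6 MPa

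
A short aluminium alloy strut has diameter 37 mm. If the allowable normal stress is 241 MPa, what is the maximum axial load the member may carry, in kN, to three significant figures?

259 kN

A = 1075 mm².
P_max = σ_allow · A = 241 · 1075 = 259100 N = 259.1 kN.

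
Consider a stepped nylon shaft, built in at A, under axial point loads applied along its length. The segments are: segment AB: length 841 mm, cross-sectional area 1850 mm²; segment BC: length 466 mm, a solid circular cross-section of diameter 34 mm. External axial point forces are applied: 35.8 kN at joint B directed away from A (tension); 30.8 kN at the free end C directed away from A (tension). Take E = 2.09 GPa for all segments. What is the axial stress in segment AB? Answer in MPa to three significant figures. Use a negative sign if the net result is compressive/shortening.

Internal axial forces (sectioning from the free end, tension +): N_BC = 30.8 kN, N_AB = 66.6 kN.
σ_AB = N_AB/A_AB = 66600/1850 = 36 MPa.

36.0 MPa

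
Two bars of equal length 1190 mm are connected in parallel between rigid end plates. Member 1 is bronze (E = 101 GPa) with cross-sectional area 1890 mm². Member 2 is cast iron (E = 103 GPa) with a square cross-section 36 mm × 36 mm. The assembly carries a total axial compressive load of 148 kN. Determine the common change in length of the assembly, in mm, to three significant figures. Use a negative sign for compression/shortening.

-0.543 mm

A_2 = 1296 mm².
Equal strain + equilibrium ⇒ each member carries load in proportion to AE: A₁E₁ = 190900000 N, A₂E₂ = 133500000 N, ΣAE = 324400000 N.
δ = PL/ΣAE = -148000·1190/324400000 = -0.5429 mm.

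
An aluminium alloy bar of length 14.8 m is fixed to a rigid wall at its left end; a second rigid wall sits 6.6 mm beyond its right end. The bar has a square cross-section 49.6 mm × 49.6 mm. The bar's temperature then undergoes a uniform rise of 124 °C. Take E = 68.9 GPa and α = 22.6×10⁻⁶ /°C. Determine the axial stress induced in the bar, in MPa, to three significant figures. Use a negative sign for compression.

-162 MPa

Free thermal expansion αLΔT = 22.6e-6 · 14800 · 124 = 41.48 mm.
The walls engage after the gap closes; constrained expansion = 41.48 − 6.6 = 34.88 mm.
The walls impose strain ε = −(34.88)/14800 = -2.3565e-03; σ = Eε = 68900 · -2.3565e-03 = -162.4 MPa.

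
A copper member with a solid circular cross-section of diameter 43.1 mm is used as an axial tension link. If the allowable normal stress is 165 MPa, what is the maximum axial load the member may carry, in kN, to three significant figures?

241 kN

A = 1459 mm².
P_max = σ_allow · A = 165 · 1459 = 240700 N = 240.7 kN.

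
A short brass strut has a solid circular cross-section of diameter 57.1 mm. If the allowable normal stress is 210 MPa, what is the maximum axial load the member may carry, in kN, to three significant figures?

538 kN

A = 2561 mm².
P_max = σ_allow · A = 210 · 2561 = 537800 N = 537.8 kN.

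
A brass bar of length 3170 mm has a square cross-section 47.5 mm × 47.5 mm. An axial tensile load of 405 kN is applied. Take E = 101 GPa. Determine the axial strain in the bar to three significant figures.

A = 2256 mm².
σ = N/A = 179.5 MPa; ε = σ/E = 179.5/101000 = 1.777e-03.

0.00178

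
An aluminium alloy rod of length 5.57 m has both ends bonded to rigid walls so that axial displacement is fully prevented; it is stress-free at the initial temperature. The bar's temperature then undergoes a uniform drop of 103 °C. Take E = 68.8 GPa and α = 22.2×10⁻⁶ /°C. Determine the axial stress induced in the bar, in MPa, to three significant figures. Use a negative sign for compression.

Free thermal expansion αLΔT = 22.2e-6 · 5570 · -103 = -12.74 mm.
The walls impose strain ε = −(-12.74)/5570 = 2.2866e-03; σ = Eε = 68800 · 2.2866e-03 = 157.3 MPa.

157 MPa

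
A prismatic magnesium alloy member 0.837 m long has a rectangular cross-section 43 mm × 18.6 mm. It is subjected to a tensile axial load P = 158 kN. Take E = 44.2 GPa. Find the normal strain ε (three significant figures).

0.00447

A = 799.8 mm².
σ = N/A = 197.5 MPa; ε = σ/E = 197.5/44200 = 4.469e-03.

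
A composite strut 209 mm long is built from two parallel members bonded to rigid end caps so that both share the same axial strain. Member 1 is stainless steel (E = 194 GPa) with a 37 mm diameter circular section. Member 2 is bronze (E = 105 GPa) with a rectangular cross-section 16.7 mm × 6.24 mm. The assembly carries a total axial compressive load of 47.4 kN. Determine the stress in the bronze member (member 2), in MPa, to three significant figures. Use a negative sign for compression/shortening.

-22.7 MPa

A_1 = 1075 mm².
A_2 = 104.2 mm².
Equal strain + equilibrium ⇒ each member carries load in proportion to AE: A₁E₁ = 208600000 N, A₂E₂ = 10940000 N, ΣAE = 219500000 N.
σ₂ = P·E₂/ΣAE = -47400·105000/219500000 = -22.67 MPa.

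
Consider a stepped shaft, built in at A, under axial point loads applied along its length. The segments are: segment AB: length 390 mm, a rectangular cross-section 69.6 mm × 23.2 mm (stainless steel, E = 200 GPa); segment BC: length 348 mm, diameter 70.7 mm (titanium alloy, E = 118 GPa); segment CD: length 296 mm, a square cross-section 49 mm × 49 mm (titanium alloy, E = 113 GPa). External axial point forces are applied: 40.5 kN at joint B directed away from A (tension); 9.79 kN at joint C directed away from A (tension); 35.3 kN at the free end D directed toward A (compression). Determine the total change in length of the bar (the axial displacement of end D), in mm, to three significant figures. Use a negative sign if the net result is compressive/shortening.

Internal axial forces (sectioning from the free end, tension +): N_CD = -35.3 kN, N_BC = -25.51 kN, N_AB = 14.99 kN.
A_AB = 1615 mm².
A_BC = 3926 mm².
A_CD = 2401 mm².
δ_AB = 14990·390/(1615·200000) = 0.0181 mm
δ_BC = -25510·348/(3926·118000) = -0.01916 mm
δ_CD = -35300·296/(2401·113000) = -0.03851 mm
δ = Σδ_i = -0.03957 mm.

-0.0396 mm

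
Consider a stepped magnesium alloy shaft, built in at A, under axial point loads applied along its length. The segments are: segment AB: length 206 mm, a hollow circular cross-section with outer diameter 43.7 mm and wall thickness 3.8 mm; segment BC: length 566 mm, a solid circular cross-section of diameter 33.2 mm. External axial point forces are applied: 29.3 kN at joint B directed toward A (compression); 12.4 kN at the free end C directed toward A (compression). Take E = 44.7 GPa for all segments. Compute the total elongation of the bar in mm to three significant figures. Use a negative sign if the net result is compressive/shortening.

-0.585 mm

Internal axial forces (sectioning from the free end, tension +): N_BC = -12.4 kN, N_AB = -41.7 kN.
A_AB = 476.3 mm².
A_BC = 865.7 mm².
δ_AB = -41700·206/(476.3·44700) = -0.4034 mm
δ_BC = -12400·566/(865.7·44700) = -0.1814 mm
δ = Σδ_i = -0.5848 mm.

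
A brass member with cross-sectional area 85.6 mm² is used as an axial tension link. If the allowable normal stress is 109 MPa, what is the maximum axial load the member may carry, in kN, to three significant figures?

9.33 kN

P_max = σ_allow · A = 109 · 85.6 = 9330 N = 9.33 kN.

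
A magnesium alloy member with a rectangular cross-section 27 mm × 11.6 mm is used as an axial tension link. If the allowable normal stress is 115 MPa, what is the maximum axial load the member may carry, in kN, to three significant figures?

36.0 kN

A = 313.2 mm².
P_max = σ_allow · A = 115 · 313.2 = 36020 N = 36.02 kN.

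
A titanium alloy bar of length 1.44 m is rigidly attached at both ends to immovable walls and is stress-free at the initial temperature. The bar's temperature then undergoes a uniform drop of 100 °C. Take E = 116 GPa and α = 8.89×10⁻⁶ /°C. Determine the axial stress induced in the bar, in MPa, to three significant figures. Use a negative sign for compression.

103 MPa

Free thermal expansion αLΔT = 8.89e-6 · 1440 · -100 = -1.28 mm.
The walls impose strain ε = −(-1.28)/1440 = 8.8900e-04; σ = Eε = 116000 · 8.8900e-04 = 103.1 MPa.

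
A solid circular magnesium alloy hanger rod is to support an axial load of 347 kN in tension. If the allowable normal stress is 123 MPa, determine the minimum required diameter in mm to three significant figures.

Required area A ≥ P/σ_allow = 347000/123 = 2821 mm².
For a solid circular section, d ≥ √(4A/π) = 59.93 mm.

59.9 mm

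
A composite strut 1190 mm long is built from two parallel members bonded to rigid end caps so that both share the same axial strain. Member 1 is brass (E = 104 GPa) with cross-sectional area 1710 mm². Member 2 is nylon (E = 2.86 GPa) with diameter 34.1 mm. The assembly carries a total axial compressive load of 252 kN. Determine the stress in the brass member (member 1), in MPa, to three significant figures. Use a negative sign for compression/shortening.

-145 MPa

A_2 = 913.3 mm².
Equal strain + equilibrium ⇒ each member carries load in proportion to AE: A₁E₁ = 177800000 N, A₂E₂ = 2612000 N, ΣAE = 180500000 N.
σ₁ = P·E₁/ΣAE = -252000·104000/180500000 = -145.2 MPa.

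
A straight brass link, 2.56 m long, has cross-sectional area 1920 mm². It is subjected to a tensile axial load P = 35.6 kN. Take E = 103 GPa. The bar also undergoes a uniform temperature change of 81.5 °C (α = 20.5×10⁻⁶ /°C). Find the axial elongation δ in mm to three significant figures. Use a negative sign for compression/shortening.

δ_mech = NL/(AE) = 35600·2560/(1920·103000) = 0.4608 mm.
δ_thermal = αLΔT = 20.5e-6·2560·81.5 = 4.277 mm.
δ = δ_mech + δ_thermal = 4.738 mm.

4.74 mm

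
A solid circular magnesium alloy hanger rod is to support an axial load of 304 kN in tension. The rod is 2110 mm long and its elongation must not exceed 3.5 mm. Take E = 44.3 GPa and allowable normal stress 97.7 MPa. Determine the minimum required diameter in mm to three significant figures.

72.6 mm

Required area A ≥ P/σ_allow = 304000/97.7 = 3112 mm².
For a solid circular section, d ≥ √(4A/π) = 62.94 mm.
Elongation limit: A ≥ PL/(Eδ_allow) = 304000·2110/(44300·3.5) = 4137 mm² ⇒ d ≥ 72.58 mm.
The elongation limit governs.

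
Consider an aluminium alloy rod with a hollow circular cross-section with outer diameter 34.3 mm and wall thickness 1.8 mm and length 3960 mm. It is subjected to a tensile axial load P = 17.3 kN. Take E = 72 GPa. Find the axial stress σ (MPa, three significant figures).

A = 183.8 mm².
σ = N/A = 17300/183.8 = 94.13 MPa.

94.1 MPa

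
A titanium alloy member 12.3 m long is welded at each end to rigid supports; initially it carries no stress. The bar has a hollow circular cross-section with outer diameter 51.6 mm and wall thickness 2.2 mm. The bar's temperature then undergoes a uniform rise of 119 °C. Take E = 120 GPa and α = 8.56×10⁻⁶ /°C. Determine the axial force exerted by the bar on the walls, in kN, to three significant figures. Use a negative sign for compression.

Free thermal expansion αLΔT = 8.56e-6 · 12300 · 119 = 12.53 mm.
The walls impose strain ε = −(12.53)/12300 = -1.0186e-03; σ = Eε = 120000 · -1.0186e-03 = -122.2 MPa.
Wall reaction R = σ·A = -122.2·341.4 = -41740 N = -41.74 kN.

-41.7 kN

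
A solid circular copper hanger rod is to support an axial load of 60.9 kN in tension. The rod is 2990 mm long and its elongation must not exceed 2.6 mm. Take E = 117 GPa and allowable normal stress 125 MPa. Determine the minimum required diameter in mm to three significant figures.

27.6 mm

Required area A ≥ P/σ_allow = 60900/125 = 487.2 mm².
For a solid circular section, d ≥ √(4A/π) = 24.91 mm.
Elongation limit: A ≥ PL/(Eδ_allow) = 60900·2990/(117000·2.6) = 598.6 mm² ⇒ d ≥ 27.61 mm.
The elongation limit governs.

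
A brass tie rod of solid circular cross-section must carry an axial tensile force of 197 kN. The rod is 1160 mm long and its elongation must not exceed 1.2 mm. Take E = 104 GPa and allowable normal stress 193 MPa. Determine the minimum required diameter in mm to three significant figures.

48.3 mm

Required area A ≥ P/σ_allow = 197000/193 = 1021 mm².
For a solid circular section, d ≥ √(4A/π) = 36.05 mm.
Elongation limit: A ≥ PL/(Eδ_allow) = 197000·1160/(104000·1.2) = 1831 mm² ⇒ d ≥ 48.28 mm.
The elongation limit governs.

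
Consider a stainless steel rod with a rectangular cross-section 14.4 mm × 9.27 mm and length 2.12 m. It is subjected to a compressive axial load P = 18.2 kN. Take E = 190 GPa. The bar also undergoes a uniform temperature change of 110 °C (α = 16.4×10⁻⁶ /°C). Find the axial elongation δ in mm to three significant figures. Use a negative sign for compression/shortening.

2.30 mm

A = 133.5 mm².
δ_mech = NL/(AE) = -18200·2120/(133.5·190000) = -1.521 mm.
δ_thermal = αLΔT = 16.4e-6·2120·110 = 3.824 mm.
δ = δ_mech + δ_thermal = 2.303 mm.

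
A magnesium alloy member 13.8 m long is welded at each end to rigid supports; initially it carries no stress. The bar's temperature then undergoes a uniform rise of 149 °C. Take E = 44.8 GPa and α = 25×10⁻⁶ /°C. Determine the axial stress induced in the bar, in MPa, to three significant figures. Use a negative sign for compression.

Free thermal expansion αLΔT = 25e-6 · 13800 · 149 = 51.4 mm.
The walls impose strain ε = −(51.4)/13800 = -3.7250e-03; σ = Eε = 44800 · -3.7250e-03 = -166.9 MPa.

-167 MPa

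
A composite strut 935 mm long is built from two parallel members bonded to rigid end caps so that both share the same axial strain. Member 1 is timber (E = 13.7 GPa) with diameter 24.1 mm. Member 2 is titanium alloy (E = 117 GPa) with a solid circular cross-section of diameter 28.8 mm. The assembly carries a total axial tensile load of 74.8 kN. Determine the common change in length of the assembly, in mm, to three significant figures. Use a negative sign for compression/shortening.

0.848 mm

A_1 = 456.2 mm².
A_2 = 651.4 mm².
Equal strain + equilibrium ⇒ each member carries load in proportion to AE: A₁E₁ = 6249000 N, A₂E₂ = 76220000 N, ΣAE = 82470000 N.
δ = PL/ΣAE = 74800·935/82470000 = 0.8481 mm.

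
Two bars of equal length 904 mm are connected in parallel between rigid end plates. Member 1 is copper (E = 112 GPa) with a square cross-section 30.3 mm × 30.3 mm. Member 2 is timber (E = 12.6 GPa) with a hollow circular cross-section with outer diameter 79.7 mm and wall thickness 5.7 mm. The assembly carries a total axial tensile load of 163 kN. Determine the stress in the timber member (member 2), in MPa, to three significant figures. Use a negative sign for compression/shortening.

A_1 = 918.1 mm².
A_2 = 1325 mm².
Equal strain + equilibrium ⇒ each member carries load in proportion to AE: A₁E₁ = 102800000 N, A₂E₂ = 16700000 N, ΣAE = 119500000 N.
σ₂ = P·E₂/ΣAE = 163000·12600/119500000 = 17.18 MPa.

17.2 MPa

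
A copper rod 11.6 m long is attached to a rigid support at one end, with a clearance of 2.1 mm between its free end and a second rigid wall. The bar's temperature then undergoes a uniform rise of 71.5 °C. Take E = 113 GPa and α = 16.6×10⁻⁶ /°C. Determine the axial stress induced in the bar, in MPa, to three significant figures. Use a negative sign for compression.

-114 MPa

Free thermal expansion αLΔT = 16.6e-6 · 11600 · 71.5 = 13.77 mm.
The walls engage after the gap closes; constrained expansion = 13.77 − 2.1 = 11.67 mm.
The walls impose strain ε = −(11.67)/11600 = -1.0059e-03; σ = Eε = 113000 · -1.0059e-03 = -113.7 MPa.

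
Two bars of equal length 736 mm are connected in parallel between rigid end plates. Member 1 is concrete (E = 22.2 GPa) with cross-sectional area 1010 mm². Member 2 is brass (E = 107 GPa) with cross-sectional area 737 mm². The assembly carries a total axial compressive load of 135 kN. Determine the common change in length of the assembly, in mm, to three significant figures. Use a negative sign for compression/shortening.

-0.981 mm

Equal strain + equilibrium ⇒ each member carries load in proportion to AE: A₁E₁ = 22420000 N, A₂E₂ = 78860000 N, ΣAE = 101300000 N.
δ = PL/ΣAE = -135000·736/101300000 = -0.981 mm.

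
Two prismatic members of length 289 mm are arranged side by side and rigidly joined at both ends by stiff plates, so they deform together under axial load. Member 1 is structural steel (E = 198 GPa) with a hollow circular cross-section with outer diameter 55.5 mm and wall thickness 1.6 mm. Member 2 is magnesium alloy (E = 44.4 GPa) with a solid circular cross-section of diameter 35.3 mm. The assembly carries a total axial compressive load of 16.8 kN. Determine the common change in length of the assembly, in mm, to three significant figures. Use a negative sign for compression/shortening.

A_1 = 270.9 mm².
A_2 = 978.7 mm².
Equal strain + equilibrium ⇒ each member carries load in proportion to AE: A₁E₁ = 53640000 N, A₂E₂ = 43450000 N, ΣAE = 97100000 N.
δ = PL/ΣAE = -16800·289/97100000 = -0.05 mm.

-0.0500 mm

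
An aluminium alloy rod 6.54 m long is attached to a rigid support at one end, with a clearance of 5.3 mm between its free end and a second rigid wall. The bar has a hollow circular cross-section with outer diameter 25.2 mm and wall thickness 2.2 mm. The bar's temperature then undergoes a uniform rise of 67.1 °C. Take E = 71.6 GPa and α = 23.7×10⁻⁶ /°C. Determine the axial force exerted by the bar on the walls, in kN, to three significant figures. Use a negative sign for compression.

Free thermal expansion αLΔT = 23.7e-6 · 6540 · 67.1 = 10.4 mm.
The walls engage after the gap closes; constrained expansion = 10.4 − 5.3 = 5.1 mm.
The walls impose strain ε = −(5.1)/6540 = -7.7987e-04; σ = Eε = 71600 · -7.7987e-04 = -55.84 MPa.
Wall reaction R = σ·A = -55.84·159 = -8876 N = -8.876 kN.

-8.88 kN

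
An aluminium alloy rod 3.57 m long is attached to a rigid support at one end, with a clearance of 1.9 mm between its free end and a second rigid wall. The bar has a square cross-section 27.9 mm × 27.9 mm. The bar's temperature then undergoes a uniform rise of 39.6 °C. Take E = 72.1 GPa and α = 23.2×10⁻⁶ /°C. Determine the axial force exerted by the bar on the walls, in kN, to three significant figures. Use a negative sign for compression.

-21.7 kN

Free thermal expansion αLΔT = 23.2e-6 · 3570 · 39.6 = 3.28 mm.
The walls engage after the gap closes; constrained expansion = 3.28 − 1.9 = 1.38 mm.
The walls impose strain ε = −(1.38)/3570 = -3.8651e-04; σ = Eε = 72100 · -3.8651e-04 = -27.87 MPa.
Wall reaction R = σ·A = -27.87·778.4 = -21690 N = -21.69 kN.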